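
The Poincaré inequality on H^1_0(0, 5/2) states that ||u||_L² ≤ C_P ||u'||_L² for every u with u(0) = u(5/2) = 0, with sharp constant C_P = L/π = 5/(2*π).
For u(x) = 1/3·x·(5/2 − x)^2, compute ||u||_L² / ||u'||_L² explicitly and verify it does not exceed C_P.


||u||_L² / ||u'||_L² = 5*sqrt(14)/28 < C_P = 5/(2*π).

u(x) = 1/3·x·(5/2 − x)^2, so u'(x) = (2*x - 5)*(6*x - 5)/12.
u(x) = 1/3·x·(5/2 − x)^2 vanishes at x = 0 and x = 5/2, so u ∈ H^1_0(0, 5/2). Differentiate via the product rule and integrate the resulting polynomials term by term.
  ∫_0^5/2 u² dx = ∫_0^5/2 (x^6/9 - 10*x^5/9 + 25*x^4/6 - 125*x^3/18 + 625*x^2/144) dx. Term by term:
    ∫_0^5/2 x^6/9 dx = 78125/8064;  ∫_0^5/2 -10*x^5/9 dx = -78125/1728;  ∫_0^5/2 25*x^4/6 dx = 15625/192;
    ∫_0^5/2 -125*x^3/18 dx = -78125/1152;  ∫_0^5/2 625*x^2/144 dx = 78125/3456.
  Sum: 78125/8064 − 78125/1728 + 15625/192 − 78125/1152 + 78125/3456 = 15625/24192.
  ∫_0^5/2 (u')² dx = ∫_0^5/2 (x^4 - 20*x^3/3 + 275*x^2/18 - 125*x/9 + 625/144) dx. Term by term:
    ∫_0^5/2 x^4 dx = 625/32;  ∫_0^5/2 -20*x^3/3 dx = -3125/48;  ∫_0^5/2 275*x^2/18 dx = 34375/432;
    ∫_0^5/2 -125*x/9 dx = -3125/72;  ∫_0^5/2 625/144 dx = 3125/288.
  Sum: 625/32 − 3125/48 + 34375/432 − 3125/72 + 3125/288 = 625/432.
∫_0^5/2 u² dx = 15625/24192, so ||u||_L² = 125*sqrt(42)/1008.
∫_0^5/2 (u')² dx = 625/432, so ||u'||_L² = 25*sqrt(3)/36.
Ratio ||u||_L² / ||u'||_L² = 5*sqrt(14)/28.
Sharp Poincaré constant on H^1_0(0, 5/2) is C_P = L/π = 5/(2*π), achieved by sin(2*π/5·x).
A polynomial bump cannot attain the sharp Poincaré constant (only the first sine eigenfunction does), so the ratio is strictly less than C_P, consistent with ||u||_L² ≤ C_P ||u'||_L².


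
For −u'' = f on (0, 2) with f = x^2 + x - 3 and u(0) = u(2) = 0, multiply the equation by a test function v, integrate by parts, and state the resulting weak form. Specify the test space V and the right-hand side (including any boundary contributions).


V = H^1_0(0, 2) (so v(0) = v(2) = 0); weak form: ∫_0^2 u'v' dx = ∫_0^2 (x^2 + x - 3) v dx for all v ∈ V.

Multiply both sides by a test function v and integrate from 0 to 2:
  ∫_0^2 −u''(x) v(x) dx = ∫_0^2 f(x) v(x) dx.
Integrate the LHS by parts once:
  ∫_0^2 −u'' v dx = −[u'(x) v(x)]_0^2 + ∫_0^2 u'(x) v'(x) dx.
Thus ∫_0^2 u'(x) v'(x) dx = ∫_0^2 f(x) v(x) dx + [u'(x) v(x)]_0^2.
Choose V so that boundary terms are either known or forced to vanish.
u is Dirichlet: u(0) = u(2) = 0. Let V = H^1_0(0, 2); then v(0) = v(2) = 0, and [u' v]_0^2 = 0.
Weak formulation: find u (satisfying any essential BC) such that ∫_0^2 u'(x) v'(x) dx = ∫_0^2 f v dx for all v ∈ V.
Substituting f(x) = x^2 + x - 3, the right-hand side is ∫_0^2 (x^2 + x - 3) v dx.


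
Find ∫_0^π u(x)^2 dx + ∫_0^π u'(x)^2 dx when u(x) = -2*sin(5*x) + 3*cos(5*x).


||u||_{H^1(0,π)}^2 = 169*π

u'(x) = -15*sin(5*x) - 10*cos(5*x).
Expand u² and (u')² and integrate term by term on (0, π), using: for integers n ≥ 1, ∫_0^π sin²(nx) dx = ∫_0^π cos²(nx) dx = π/2; for n ≠ n', ∫_0^π sin(nx)sin(n'x) dx = ∫_0^π cos(nx)cos(n'x) dx = 0; and by product-to-sum, ∫_0^π sin(nx)cos(n'x) dx = ½∫_0^π [sin((n+n')x) + sin((n−n')x)] dx, which is 0 when n+n' is even and 2n/(n²−n'²) when n+n' is odd (it need not vanish on (0, π)).
  u² squared terms: (-2)²·∫sin(5x)² dx = 4·π/2 = 2*π;  (3)²·∫cos(5x)² dx = 9·π/2 = 9*π/2.
  u² cross terms: 2·(-2)·(3)·∫sin(5x)·cos(5x) dx = -12·(0) = 0.
  So ∫_0^π u² dx = 2*π + 9*π/2 + 0 = 13*π/2.
  (u')² squared terms: (-15)²·∫sin(5x)² dx = 225·π/2 = 225*π/2;  (-10)²·∫cos(5x)² dx = 100·π/2 = 50*π.
  (u')² cross terms: 2·(-15)·(-10)·∫sin(5x)·cos(5x) dx = 300·(0) = 0.
  So ∫_0^π (u')² dx = 225*π/2 + 50*π + 0 = 325*π/2.
||u||_{H^1}^2 = (13*π/2) + (325*π/2) = 169*π.


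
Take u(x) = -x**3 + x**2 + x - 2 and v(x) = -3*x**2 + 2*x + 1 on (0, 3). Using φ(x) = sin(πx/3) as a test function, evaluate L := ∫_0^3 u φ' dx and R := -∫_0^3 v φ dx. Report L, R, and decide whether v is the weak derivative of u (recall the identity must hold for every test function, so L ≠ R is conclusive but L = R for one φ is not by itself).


LHS = -324/π^3 + 57/π, RHS = -324/π^3 + 57/π. Yes, v = u' weakly.

u(x) = -x**3 + x**2 + x - 2, classical derivative u'(x) = -3*x**2 + 2*x + 1.
φ(x) = sin(πx/3), so φ'(x) = π*cos(π*x/3)/3.
Note φ(0) = φ(3) = 0, so the boundary term u·φ vanishes.
LHS = ∫_0^3 u(x) φ'(x) dx = ∫_0^3 (-π*x^3*cos(π*x/3)/3 + π*x^2*cos(π*x/3)/3 + π*x*cos(π*x/3)/3 - 2*π*cos(π*x/3)/3) dx. Term by term:
  ∫_0^3 -2*π*cos(π*x/3)/3 dx = 0;  ∫_0^3 -π*x^3*cos(π*x/3)/3 dx = -324/π^3 + 81/π;  ∫_0^3 π*x*cos(π*x/3)/3 dx = -6/π;
  ∫_0^3 π*x^2*cos(π*x/3)/3 dx = -18/π.
Sum: 0 + -324/π^3 + 81/π − 6/π − 18/π = -324/π^3 + 57/π.
So LHS = -324/π^3 + 57/π.
∫_0^3 v(x) φ(x) dx = ∫_0^3 (-3*x^2*sin(π*x/3) + 2*x*sin(π*x/3) + sin(π*x/3)) dx. Term by term:
  ∫_0^3 -3*x^2*sin(π*x/3) dx = -81/π + 324/π^3;  ∫_0^3 2*x*sin(π*x/3) dx = 18/π;  ∫_0^3 sin(π*x/3) dx = 6/π.
Sum: -81/π + 324/π^3 + 18/π + 6/π = -57/π + 324/π^3.
So RHS = -∫_0^3 v(x) φ(x) dx = -324/π^3 + 57/π.
LHS = RHS, so the identity holds for this test φ.
Moreover u is smooth here and v(x) = u'(x) = -3*x**2 + 2*x + 1 pointwise, so the identity holds for every test function. Hence v is the weak derivative of u.


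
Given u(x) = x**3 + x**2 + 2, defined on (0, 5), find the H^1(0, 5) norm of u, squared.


||u||_{H^1}^2 = 534920/21

The H^1 norm (squared) on an interval (0, L) is
  ||u||_{H^1}^2 = ∫_0^L u(x)^2 dx + ∫_0^L u'(x)^2 dx.
Compute u'(x) = 3*x**2 + 2*x.
Then u(x)^2 = x**6 + 2*x**5 + x**4 + 4*x**3 + 4*x**2 + 4 and u'(x)^2 = 9*x**4 + 12*x**3 + 4*x**2.
Integrate each monomial from 0 to 5 using ∫_0^5 c·x^n dx = c·5^(n+1)/(n+1):
  ∫_0^5 u(x)^2 dx = ∫_0^5 (x^6 + 2*x^5 + x^4 + 4*x^3 + 4*x^2 + 4) dx. Term by term:
    ∫_0^5 x^6 dx = 78125/7;  ∫_0^5 2*x^5 dx = 15625/3;  ∫_0^5 x^4 dx = 625;
    ∫_0^5 4*x^3 dx = 625;  ∫_0^5 4*x^2 dx = 500/3;  ∫_0^5 4 dx = 20.
  Sum: 78125/7 + 15625/3 + 625 + 625 + 500/3 + 20 = 124640/7.
  ∫_0^5 u'(x)^2 dx = ∫_0^5 (9*x^4 + 12*x^3 + 4*x^2) dx. Term by term:
    ∫_0^5 9*x^4 dx = 5625;  ∫_0^5 12*x^3 dx = 1875;  ∫_0^5 4*x^2 dx = 500/3.
  Sum: 5625 + 1875 + 500/3 = 23000/3.
Adding: ||u||_{H^1}^2 = 124640/7 + 23000/3 = 534920/21.


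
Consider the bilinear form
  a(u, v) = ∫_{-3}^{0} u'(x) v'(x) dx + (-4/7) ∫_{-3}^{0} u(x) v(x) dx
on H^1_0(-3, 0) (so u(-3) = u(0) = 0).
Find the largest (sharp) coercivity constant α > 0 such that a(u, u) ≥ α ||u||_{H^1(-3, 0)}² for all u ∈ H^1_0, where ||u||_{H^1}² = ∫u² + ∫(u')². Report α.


α = (-36/7 + π^2)/(9 + π^2)

Coercivity of a(·,·) on H^1_0(-3, 0) means a(u, u) ≥ α ||u||_{H^1}² for every u ∈ H^1_0.
The interval has length L = 3, and Poincaré/coercivity depend only on L. Here a(u, u) = ∫(u')² + (-4/7)·∫u².
Here c = -4/7 < 0 with |c| < (π/L)² = π^2/9, so coercivity still holds. The condition a(u,u) ≥ α||u||_{H^1}² reads (1−α)∫(u')² ≥ (α−c)∫u². Any admissible α is ≤ 1 (rapidly oscillating u have ∫u²/∫(u')² → 0), and α = 1 would force 0 ≥ (1−c)∫u², impossible since c < 1; so 1−α > 0. By the sharp Poincaré inequality on H^1_0 of an interval of length L, ∫(u')² ≥ (π/L)²∫u² with equality for the first sine mode sin(π(x−x₀)/L) (x₀ the left endpoint), so the inequality holds for all u iff (1−α)(π/L)² ≥ α − c, i.e. α ≤ ((π/L)² + c)/((π/L)² + 1) = (1 + c(L/π)²)/(1 + (L/π)²). (Direct route, valid since c ≤ 0: Poincaré gives c∫u² ≥ c(L/π)²∫(u')², so a(u,u) ≥ (1 + c(L/π)²)∫(u')², while ||u||_{H^1}² ≤ (1 + (L/π)²)∫(u')²; dividing yields the same α.) With (π/L)² = π^2/9 and c = -4/7, the largest admissible constant is α = ((π/L)² + c)/((π/L)² + 1).
Simplifying, α = (-36/7 + π^2)/(9 + π^2).


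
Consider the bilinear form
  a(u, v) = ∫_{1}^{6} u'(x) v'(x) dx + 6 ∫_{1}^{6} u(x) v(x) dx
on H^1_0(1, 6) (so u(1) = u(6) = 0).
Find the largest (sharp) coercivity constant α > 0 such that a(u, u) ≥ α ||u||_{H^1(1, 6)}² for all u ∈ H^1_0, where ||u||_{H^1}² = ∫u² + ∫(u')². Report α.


α = 1

Coercivity of a(·,·) on H^1_0(1, 6) means a(u, u) ≥ α ||u||_{H^1}² for every u ∈ H^1_0.
The interval has length L = 5, and Poincaré/coercivity depend only on L. Here a(u, u) = ∫(u')² + (6)·∫u².
Here c = 6 ≥ 1, so a(u,u) = ∫(u')² + c∫u² ≥ ∫(u')² + ∫u² = ||u||_{H^1}², i.e. α = 1 works. No larger α is possible: a(u,u) ≥ α||u||_{H^1}² means (1−α)∫(u')² ≥ (α−c)∫u², and for the modes u_n = sin(nπ(x−x₀)/L) (x₀ the left endpoint) one has ∫u_n²/∫(u_n')² = (L/(nπ))² → 0, so a(u_n,u_n)/||u_n||_{H^1}² → 1. Hence the optimal constant is α = 1.
Therefore α = 1.


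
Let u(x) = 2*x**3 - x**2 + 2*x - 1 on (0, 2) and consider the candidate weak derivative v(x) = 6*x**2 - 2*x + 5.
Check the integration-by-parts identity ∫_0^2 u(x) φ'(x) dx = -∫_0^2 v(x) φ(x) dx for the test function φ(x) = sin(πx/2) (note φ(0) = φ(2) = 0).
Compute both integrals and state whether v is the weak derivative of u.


LHS = -48/π + 192/π^3, RHS = -60/π + 192/π^3. No, v is not the weak derivative of u.

u(x) = 2*x**3 - x**2 + 2*x - 1, classical derivative u'(x) = 6*x**2 - 2*x + 2.
φ(x) = sin(πx/2), so φ'(x) = π*cos(π*x/2)/2.
Note φ(0) = φ(2) = 0, so the boundary term u·φ vanishes.
LHS = ∫_0^2 u(x) φ'(x) dx = ∫_0^2 (π*x^3*cos(π*x/2) - π*x^2*cos(π*x/2)/2 + π*x*cos(π*x/2) - π*cos(π*x/2)/2) dx. Term by term:
  ∫_0^2 -π*cos(π*x/2)/2 dx = 0;  ∫_0^2 π*x*cos(π*x/2) dx = -8/π;  ∫_0^2 π*x^3*cos(π*x/2) dx = -48/π + 192/π^3;
  ∫_0^2 -π*x^2*cos(π*x/2)/2 dx = 8/π.
Sum: 0 − 8/π + -48/π + 192/π^3 + 8/π = -48/π + 192/π^3.
So LHS = -48/π + 192/π^3.
∫_0^2 v(x) φ(x) dx = ∫_0^2 (6*x^2*sin(π*x/2) - 2*x*sin(π*x/2) + 5*sin(π*x/2)) dx. Term by term:
  ∫_0^2 5*sin(π*x/2) dx = 20/π;  ∫_0^2 -2*x*sin(π*x/2) dx = -8/π;  ∫_0^2 6*x^2*sin(π*x/2) dx = -192/π^3 + 48/π.
Sum: 20/π − 8/π + -192/π^3 + 48/π = -192/π^3 + 60/π.
So RHS = -∫_0^2 v(x) φ(x) dx = -60/π + 192/π^3.
LHS − RHS = 12/π ≠ 0, so the identity fails.
(For a valid weak derivative the identity must hold for EVERY test function, in particular this one. The failure shows v is NOT the weak derivative of u.)
Correct weak derivative would be u'(x) = 6*x**2 - 2*x + 2.


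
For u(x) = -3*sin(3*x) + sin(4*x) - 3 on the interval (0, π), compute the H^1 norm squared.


||u||_{H^1(0,π)}^2 = 12 + 125*π/2

u'(x) = -9*cos(3*x) + 4*cos(4*x).
Expand u² and (u')² and integrate term by term on (0, π), using: for integers n ≥ 1, ∫_0^π sin²(nx) dx = ∫_0^π cos²(nx) dx = π/2; for n ≠ n', ∫_0^π sin(nx)sin(n'x) dx = ∫_0^π cos(nx)cos(n'x) dx = 0; and by product-to-sum, ∫_0^π sin(nx)cos(n'x) dx = ½∫_0^π [sin((n+n')x) + sin((n−n')x)] dx, which is 0 when n+n' is even and 2n/(n²−n'²) when n+n' is odd (it need not vanish on (0, π)). For the constant mode: ∫_0^π 1 dx = π, ∫_0^π cos(nx) dx = 0, ∫_0^π sin(nx) dx = (1−(−1)^n)/n.
  u² squared terms: (-3)²·∫1 dx = 9·π = 9*π;  (-3)²·∫sin(3x)² dx = 9·π/2 = 9*π/2;  (1)²·∫sin(4x)² dx = 1·π/2 = π/2.
  u² cross terms: 2·(-3)·(-3)·∫1·sin(3x) dx = 18·(2/3) = 12;  2·(-3)·(1)·∫1·sin(4x) dx = -6·(0) = 0;  2·(-3)·(1)·∫sin(3x)·sin(4x) dx = -6·(0) = 0.
  So ∫_0^π u² dx = 9*π + 9*π/2 + π/2 + 12 + 0 + 0 = 12 + 14*π.
  (u')² squared terms: (-9)²·∫cos(3x)² dx = 81·π/2 = 81*π/2;  (4)²·∫cos(4x)² dx = 16·π/2 = 8*π.
  (u')² cross terms: 2·(-9)·(4)·∫cos(3x)·cos(4x) dx = -72·(0) = 0.
  So ∫_0^π (u')² dx = 81*π/2 + 8*π + 0 = 97*π/2.
||u||_{H^1}^2 = (12 + 14*π) + (97*π/2) = 12 + 125*π/2.


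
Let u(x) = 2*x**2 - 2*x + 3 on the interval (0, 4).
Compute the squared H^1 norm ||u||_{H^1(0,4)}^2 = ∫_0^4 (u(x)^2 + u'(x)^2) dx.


||u||_{H^1}^2 = 12268/15

The H^1 norm (squared) on an interval (0, L) is
  ||u||_{H^1}^2 = ∫_0^L u(x)^2 dx + ∫_0^L u'(x)^2 dx.
Compute u'(x) = 4*x - 2.
Then u(x)^2 = 4*x**4 - 8*x**3 + 16*x**2 - 12*x + 9 and u'(x)^2 = 16*x**2 - 16*x + 4.
Integrate each monomial from 0 to 4 using ∫_0^4 c·x^n dx = c·4^(n+1)/(n+1):
  ∫_0^4 u(x)^2 dx = ∫_0^4 (4*x^4 - 8*x^3 + 16*x^2 - 12*x + 9) dx. Term by term:
    ∫_0^4 4*x^4 dx = 4096/5;  ∫_0^4 -8*x^3 dx = -512;  ∫_0^4 16*x^2 dx = 1024/3;
    ∫_0^4 -12*x dx = -96;  ∫_0^4 9 dx = 36.
  Sum: 4096/5 − 512 + 1024/3 − 96 + 36 = 8828/15.
  ∫_0^4 u'(x)^2 dx = ∫_0^4 (16*x^2 - 16*x + 4) dx. Term by term:
    ∫_0^4 16*x^2 dx = 1024/3;  ∫_0^4 -16*x dx = -128;  ∫_0^4 4 dx = 16.
  Sum: 1024/3 − 128 + 16 = 688/3.
Adding: ||u||_{H^1}^2 = 8828/15 + 688/3 = 12268/15.


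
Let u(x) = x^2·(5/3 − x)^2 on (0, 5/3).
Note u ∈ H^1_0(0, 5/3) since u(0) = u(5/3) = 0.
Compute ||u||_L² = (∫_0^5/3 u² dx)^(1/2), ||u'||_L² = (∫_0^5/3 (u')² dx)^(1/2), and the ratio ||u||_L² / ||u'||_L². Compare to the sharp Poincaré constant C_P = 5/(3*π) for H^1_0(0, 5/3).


||u||_L² / ||u'||_L² = 5*sqrt(3)/18 < C_P = 5/(3*π).

u(x) = x^2·(5/3 − x)^2, so u'(x) = 2*x*(3*x - 5)*(6*x - 5)/9.
u(x) = x^2·(5/3 − x)^2 vanishes at x = 0 and x = 5/3, so u ∈ H^1_0(0, 5/3). Differentiate via the product rule and integrate the resulting polynomials term by term.
  ∫_0^5/3 u² dx = ∫_0^5/3 (x^8 - 20*x^7/3 + 50*x^6/3 - 500*x^5/27 + 625*x^4/81) dx. Term by term:
    ∫_0^5/3 x^8 dx = 1953125/177147;  ∫_0^5/3 -20*x^7/3 dx = -1953125/39366;  ∫_0^5/3 50*x^6/3 dx = 3906250/45927;
    ∫_0^5/3 -500*x^5/27 dx = -3906250/59049;  ∫_0^5/3 625*x^4/81 dx = 390625/19683.
  Sum: 1953125/177147 − 1953125/39366 + 3906250/45927 − 3906250/59049 + 390625/19683 = 390625/2480058.
  ∫_0^5/3 (u')² dx = ∫_0^5/3 (16*x^6 - 80*x^5 + 1300*x^4/9 - 1000*x^3/9 + 2500*x^2/81) dx. Term by term:
    ∫_0^5/3 16*x^6 dx = 1250000/15309;  ∫_0^5/3 -80*x^5 dx = -625000/2187;  ∫_0^5/3 1300*x^4/9 dx = 812500/2187;
    ∫_0^5/3 -1000*x^3/9 dx = -156250/729;  ∫_0^5/3 2500*x^2/81 dx = 312500/6561.
  Sum: 1250000/15309 − 625000/2187 + 812500/2187 − 156250/729 + 312500/6561 = 31250/45927.
∫_0^5/3 u² dx = 390625/2480058, so ||u||_L² = 625*sqrt(42)/10206.
∫_0^5/3 (u')² dx = 31250/45927, so ||u'||_L² = 125*sqrt(14)/567.
Ratio ||u||_L² / ||u'||_L² = 5*sqrt(3)/18.
Sharp Poincaré constant on H^1_0(0, 5/3) is C_P = L/π = 5/(3*π), achieved by sin(3*π/5·x).
A polynomial bump cannot attain the sharp Poincaré constant (only the first sine eigenfunction does), so the ratio is strictly less than C_P, consistent with ||u||_L² ≤ C_P ||u'||_L².


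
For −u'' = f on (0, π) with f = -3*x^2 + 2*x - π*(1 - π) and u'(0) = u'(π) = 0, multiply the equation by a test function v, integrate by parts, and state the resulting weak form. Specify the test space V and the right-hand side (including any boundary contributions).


V = H^1(0, π) (no boundary constraint on v; u is determined up to an additive constant); weak form: ∫_0^π u'v' dx = ∫_0^π (-3*x^2 + 2*x - π*(1 - π)) v dx for all v ∈ V.

Multiply both sides by a test function v and integrate from 0 to π:
  ∫_0^π −u''(x) v(x) dx = ∫_0^π f(x) v(x) dx.
Integrate the LHS by parts once:
  ∫_0^π −u'' v dx = −[u'(x) v(x)]_0^π + ∫_0^π u'(x) v'(x) dx.
Thus ∫_0^π u'(x) v'(x) dx = ∫_0^π f(x) v(x) dx + [u'(x) v(x)]_0^π.
Choose V so that boundary terms are either known or forced to vanish.
u has homogeneous Neumann: u'(0) = u'(π) = 0. So [u' v]_0^π = 0·v(π) − 0·v(0) = 0 for any v; take V = H^1(0, π).
Weak formulation: find u (satisfying any essential BC) such that ∫_0^π u'(x) v'(x) dx = ∫_0^π f v dx for all v ∈ V (homogeneous Neumann, so boundary terms vanish).
Substituting f(x) = -3*x^2 + 2*x - π*(1 - π), the right-hand side is ∫_0^π (-3*x^2 + 2*x - π*(1 - π)) v dx.
Compatibility check (pure Neumann): taking v ≡ 1 ∈ V gives 0 = ∫_0^π f dx + (0) − (0), i.e. ∫_0^π f dx must equal u'(0) − u'(π) = 0. Indeed ∫_0^π (-3*x^2 + 2*x - π*(1 - π)) dx = 0, so the data are compatible. The solution is then unique only up to an additive constant (fix it e.g. by requiring ∫_0^π u dx = 0).


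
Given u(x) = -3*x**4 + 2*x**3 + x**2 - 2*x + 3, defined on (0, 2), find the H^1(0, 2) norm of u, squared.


||u||_{H^1}^2 = 49062/35

The H^1 norm (squared) on an interval (0, L) is
  ||u||_{H^1}^2 = ∫_0^L u(x)^2 dx + ∫_0^L u'(x)^2 dx.
Compute u'(x) = -12*x**3 + 6*x**2 + 2*x - 2.
Then u(x)^2 = 9*x**8 - 12*x**7 - 2*x**6 + 16*x**5 - 25*x**4 + 8*x**3 + 10*x**2 - 12*x + 9 and u'(x)^2 = 144*x**6 - 144*x**5 - 12*x**4 + 72*x**3 - 20*x**2 - 8*x + 4.
Integrate each monomial from 0 to 2 using ∫_0^2 c·x^n dx = c·2^(n+1)/(n+1):
  ∫_0^2 u(x)^2 dx = ∫_0^2 (9*x^8 - 12*x^7 - 2*x^6 + 16*x^5 - 25*x^4 + 8*x^3 + 10*x^2 - 12*x + 9) dx. Term by term:
    ∫_0^2 9*x^8 dx = 512;  ∫_0^2 -12*x^7 dx = -384;  ∫_0^2 -2*x^6 dx = -256/7;
    ∫_0^2 16*x^5 dx = 512/3;  ∫_0^2 -25*x^4 dx = -160;  ∫_0^2 8*x^3 dx = 32;
    ∫_0^2 10*x^2 dx = 80/3;  ∫_0^2 -12*x dx = -24;  ∫_0^2 9 dx = 18.
  Sum: 512 − 384 − 256/7 + 512/3 − 160 + 32 + 80/3 − 24 + 18 = 3250/21.
  ∫_0^2 u'(x)^2 dx = ∫_0^2 (144*x^6 - 144*x^5 - 12*x^4 + 72*x^3 - 20*x^2 - 8*x + 4) dx. Term by term:
    ∫_0^2 144*x^6 dx = 18432/7;  ∫_0^2 -144*x^5 dx = -1536;  ∫_0^2 -12*x^4 dx = -384/5;
    ∫_0^2 72*x^3 dx = 288;  ∫_0^2 -20*x^2 dx = -160/3;  ∫_0^2 -8*x dx = -16;
    ∫_0^2 4 dx = 8.
  Sum: 18432/7 − 1536 − 384/5 + 288 − 160/3 − 16 + 8 = 130936/105.
Adding: ||u||_{H^1}^2 = 3250/21 + 130936/105 = 49062/35.


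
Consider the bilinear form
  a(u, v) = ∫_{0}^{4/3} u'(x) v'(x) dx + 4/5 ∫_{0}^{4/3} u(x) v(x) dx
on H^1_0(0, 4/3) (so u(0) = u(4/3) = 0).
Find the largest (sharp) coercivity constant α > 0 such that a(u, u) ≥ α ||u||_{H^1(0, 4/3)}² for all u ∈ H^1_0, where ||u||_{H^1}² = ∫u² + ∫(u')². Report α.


α = (64 + 45*π^2)/(5*(16 + 9*π^2))

Coercivity of a(·,·) on H^1_0(0, 4/3) means a(u, u) ≥ α ||u||_{H^1}² for every u ∈ H^1_0.
The interval has length L = 4/3, and Poincaré/coercivity depend only on L. Here a(u, u) = ∫(u')² + (4/5)·∫u².
Here 0 < c = 4/5 < 1. The condition a(u,u) ≥ α||u||_{H^1}² reads (1−α)∫(u')² ≥ (α−c)∫u². Any admissible α is ≤ 1 (rapidly oscillating u have ∫u²/∫(u')² → 0), and α = 1 would force 0 ≥ (1−c)∫u², impossible since c < 1; so 1−α > 0. By the sharp Poincaré inequality on H^1_0 of an interval of length L, ∫(u')² ≥ (π/L)²∫u² with equality for the first sine mode sin(π(x−x₀)/L) (x₀ the left endpoint), so the inequality holds for all u iff (1−α)(π/L)² ≥ α − c, i.e. α ≤ ((π/L)² + c)/((π/L)² + 1) = (1 + c(L/π)²)/(1 + (L/π)²). With (π/L)² = 9*π^2/16 and c = 4/5, the largest admissible constant is α = ((π/L)² + c)/((π/L)² + 1).
Simplifying, α = (64 + 45*π^2)/(5*(16 + 9*π^2)).


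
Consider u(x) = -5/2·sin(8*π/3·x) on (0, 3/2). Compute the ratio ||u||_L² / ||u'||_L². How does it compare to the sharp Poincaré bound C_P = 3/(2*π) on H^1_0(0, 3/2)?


||u||_L² / ||u'||_L² = 3/(8*π) < C_P = 3/(2*π).

u(x) = -5/2·sin(8*π/3·x), so u'(x) = -20*π*cos(8*π*x/3)/3.
Writing u(x) = A·sin(kπx/L) with A = -5/2 and k = 4, use ∫_0^L sin²(kπx/L) dx = L/2 and ∫_0^L cos²(kπx/L) dx = L/2.
u² = 25/4·sin²(8*π/3·x) and (u')² = 400*π^2/9·cos²(8*π/3·x), and each of sin², cos² integrates to L/2 = 3/4 over (0, 3/2).
∫_0^3/2 u² dx = 75/16, so ||u||_L² = 5*sqrt(3)/4.
∫_0^3/2 (u')² dx = 100*π^2/3, so ||u'||_L² = 10*sqrt(3)*π/3.
Ratio ||u||_L² / ||u'||_L² = 3/(8*π).
Sharp Poincaré constant on H^1_0(0, 3/2) is C_P = L/π = 3/(2*π), achieved by sin(2*π/3·x).
This is the k = 4 harmonic; the ratio L/(kπ) is strictly less than C_P = L/π, consistent with the sharp inequality ||u||_L² ≤ C_P ||u'||_L².


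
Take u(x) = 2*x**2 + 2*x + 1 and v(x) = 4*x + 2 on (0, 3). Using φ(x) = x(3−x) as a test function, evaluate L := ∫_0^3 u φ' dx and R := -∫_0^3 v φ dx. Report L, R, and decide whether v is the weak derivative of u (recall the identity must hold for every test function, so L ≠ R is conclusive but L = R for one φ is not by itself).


LHS = -36, RHS = -36. Yes, v = u' weakly.

u(x) = 2*x**2 + 2*x + 1, classical derivative u'(x) = 4*x + 2.
φ(x) = x(3−x), so φ'(x) = 3 - 2*x.
Note φ(0) = φ(3) = 0, so the boundary term u·φ vanishes.
LHS = ∫_0^3 u(x) φ'(x) dx = ∫_0^3 (-4*x^3 + 2*x^2 + 4*x + 3) dx. Term by term:
  ∫_0^3 -4*x^3 dx = -81;  ∫_0^3 2*x^2 dx = 18;  ∫_0^3 4*x dx = 18;
  ∫_0^3 3 dx = 9.
Sum: -81 + 18 + 18 + 9 = -36.
So LHS = -36.
∫_0^3 v(x) φ(x) dx = ∫_0^3 (-4*x^3 + 10*x^2 + 6*x) dx. Term by term:
  ∫_0^3 -4*x^3 dx = -81;  ∫_0^3 10*x^2 dx = 90;  ∫_0^3 6*x dx = 27.
Sum: -81 + 90 + 27 = 36.
So RHS = -∫_0^3 v(x) φ(x) dx = -36.
LHS = RHS, so the identity holds for this test φ.
Moreover u is smooth here and v(x) = u'(x) = 4*x + 2 pointwise, so the identity holds for every test function. Hence v is the weak derivative of u.


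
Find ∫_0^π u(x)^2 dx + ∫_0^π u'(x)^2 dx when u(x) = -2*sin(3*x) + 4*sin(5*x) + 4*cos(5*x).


||u||_{H^1(0,π)}^2 = 436*π

u'(x) = -20*sin(5*x) - 6*cos(3*x) + 20*cos(5*x).
Expand u² and (u')² and integrate term by term on (0, π), using: for integers n ≥ 1, ∫_0^π sin²(nx) dx = ∫_0^π cos²(nx) dx = π/2; for n ≠ n', ∫_0^π sin(nx)sin(n'x) dx = ∫_0^π cos(nx)cos(n'x) dx = 0; and by product-to-sum, ∫_0^π sin(nx)cos(n'x) dx = ½∫_0^π [sin((n+n')x) + sin((n−n')x)] dx, which is 0 when n+n' is even and 2n/(n²−n'²) when n+n' is odd (it need not vanish on (0, π)).
  u² squared terms: (-2)²·∫sin(3x)² dx = 4·π/2 = 2*π;  (4)²·∫cos(5x)² dx = 16·π/2 = 8*π;  (4)²·∫sin(5x)² dx = 16·π/2 = 8*π.
  u² cross terms: 2·(-2)·(4)·∫sin(3x)·cos(5x) dx = -16·(0) = 0;  2·(-2)·(4)·∫sin(3x)·sin(5x) dx = -16·(0) = 0;  2·(4)·(4)·∫cos(5x)·sin(5x) dx = 32·(0) = 0.
  So ∫_0^π u² dx = 2*π + 8*π + 8*π + 0 + 0 + 0 = 18*π.
  (u')² squared terms: (-20)²·∫sin(5x)² dx = 400·π/2 = 200*π;  (-6)²·∫cos(3x)² dx = 36·π/2 = 18*π;  (20)²·∫cos(5x)² dx = 400·π/2 = 200*π.
  (u')² cross terms: 2·(-20)·(-6)·∫sin(5x)·cos(3x) dx = 240·(0) = 0;  2·(-20)·(20)·∫sin(5x)·cos(5x) dx = -800·(0) = 0;  2·(-6)·(20)·∫cos(3x)·cos(5x) dx = -240·(0) = 0.
  So ∫_0^π (u')² dx = 200*π + 18*π + 200*π + 0 + 0 + 0 = 418*π.
||u||_{H^1}^2 = (18*π) + (418*π) = 436*π.


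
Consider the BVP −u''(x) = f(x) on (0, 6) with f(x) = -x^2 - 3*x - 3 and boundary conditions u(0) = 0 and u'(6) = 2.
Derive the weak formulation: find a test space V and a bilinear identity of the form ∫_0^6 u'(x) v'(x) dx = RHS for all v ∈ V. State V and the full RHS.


V = {v ∈ H^1(0, 6) : v(0) = 0} (test functions vanish at x = 0 where u is specified); weak form: ∫_0^6 u'v' dx = ∫_0^6 (-x^2 - 3*x - 3) v dx + 2·v(6) for all v ∈ V.

Multiply both sides by a test function v and integrate from 0 to 6:
  ∫_0^6 −u''(x) v(x) dx = ∫_0^6 f(x) v(x) dx.
Integrate the LHS by parts once:
  ∫_0^6 −u'' v dx = −[u'(x) v(x)]_0^6 + ∫_0^6 u'(x) v'(x) dx.
Thus ∫_0^6 u'(x) v'(x) dx = ∫_0^6 f(x) v(x) dx + [u'(x) v(x)]_0^6.
Choose V so that boundary terms are either known or forced to vanish.
Mixed BC: u(0) = 0 (Dirichlet) and u'(6) = 2 (Neumann). Define V = {v ∈ H^1(0, 6) : v(0) = 0}. Then [u' v]_0^6 = u'(6)·v(6) − u'(0)·0 = 2·v(6).
Weak formulation: find u (satisfying any essential BC) such that ∫_0^6 u'(x) v'(x) dx = ∫_0^6 f v dx + 2·v(6) for all v ∈ V (Dirichlet at 0 absorbed into V; Neumann datum at x = 6 contributes the boundary term).
Substituting f(x) = -x^2 - 3*x - 3, the right-hand side is ∫_0^6 (-x^2 - 3*x - 3) v dx + 2·v(6).


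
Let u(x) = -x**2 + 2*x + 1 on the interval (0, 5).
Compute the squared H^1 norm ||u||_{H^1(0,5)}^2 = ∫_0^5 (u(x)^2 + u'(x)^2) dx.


||u||_{H^1}^2 = 225

The H^1 norm (squared) on an interval (0, L) is
  ||u||_{H^1}^2 = ∫_0^L u(x)^2 dx + ∫_0^L u'(x)^2 dx.
Compute u'(x) = 2 - 2*x.
Then u(x)^2 = x**4 - 4*x**3 + 2*x**2 + 4*x + 1 and u'(x)^2 = 4*x**2 - 8*x + 4.
Integrate each monomial from 0 to 5 using ∫_0^5 c·x^n dx = c·5^(n+1)/(n+1):
  ∫_0^5 u(x)^2 dx = ∫_0^5 (x^4 - 4*x^3 + 2*x^2 + 4*x + 1) dx. Term by term:
    ∫_0^5 x^4 dx = 625;  ∫_0^5 -4*x^3 dx = -625;  ∫_0^5 2*x^2 dx = 250/3;
    ∫_0^5 4*x dx = 50;  ∫_0^5 1 dx = 5.
  Sum: 625 − 625 + 250/3 + 50 + 5 = 415/3.
  ∫_0^5 u'(x)^2 dx = ∫_0^5 (4*x^2 - 8*x + 4) dx. Term by term:
    ∫_0^5 4*x^2 dx = 500/3;  ∫_0^5 -8*x dx = -100;  ∫_0^5 4 dx = 20.
  Sum: 500/3 − 100 + 20 = 260/3.
Adding: ||u||_{H^1}^2 = 415/3 + 260/3 = 225.


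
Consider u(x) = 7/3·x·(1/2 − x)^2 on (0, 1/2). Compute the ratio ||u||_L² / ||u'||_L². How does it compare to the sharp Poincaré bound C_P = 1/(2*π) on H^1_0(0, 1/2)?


||u||_L² / ||u'||_L² = sqrt(14)/28 < C_P = 1/(2*π).

u(x) = 7/3·x·(1/2 − x)^2, so u'(x) = 7*x^2 - 14*x/3 + 7/12.
u(x) = 7/3·x·(1/2 − x)^2 vanishes at x = 0 and x = 1/2, so u ∈ H^1_0(0, 1/2). Differentiate via the product rule and integrate the resulting polynomials term by term.
  ∫_0^1/2 u² dx = ∫_0^1/2 (49*x^6/9 - 98*x^5/9 + 49*x^4/6 - 49*x^3/18 + 49*x^2/144) dx. Term by term:
    ∫_0^1/2 49*x^6/9 dx = 7/1152;  ∫_0^1/2 -98*x^5/9 dx = -49/1728;  ∫_0^1/2 49*x^4/6 dx = 49/960;
    ∫_0^1/2 -49*x^3/18 dx = -49/1152;  ∫_0^1/2 49*x^2/144 dx = 49/3456.
  Sum: 7/1152 − 49/1728 + 49/960 − 49/1152 + 49/3456 = 7/17280.
  ∫_0^1/2 (u')² dx = ∫_0^1/2 (49*x^4 - 196*x^3/3 + 539*x^2/18 - 49*x/9 + 49/144) dx. Term by term:
    ∫_0^1/2 49*x^4 dx = 49/160;  ∫_0^1/2 -196*x^3/3 dx = -49/48;  ∫_0^1/2 539*x^2/18 dx = 539/432;
    ∫_0^1/2 -49*x/9 dx = -49/72;  ∫_0^1/2 49/144 dx = 49/288.
  Sum: 49/160 − 49/48 + 539/432 − 49/72 + 49/288 = 49/2160.
∫_0^1/2 u² dx = 7/17280, so ||u||_L² = sqrt(210)/720.
∫_0^1/2 (u')² dx = 49/2160, so ||u'||_L² = 7*sqrt(15)/180.
Ratio ||u||_L² / ||u'||_L² = sqrt(14)/28.
Sharp Poincaré constant on H^1_0(0, 1/2) is C_P = L/π = 1/(2*π), achieved by sin(2*π·x).
A polynomial bump cannot attain the sharp Poincaré constant (only the first sine eigenfunction does), so the ratio is strictly less than C_P, consistent with ||u||_L² ≤ C_P ||u'||_L².


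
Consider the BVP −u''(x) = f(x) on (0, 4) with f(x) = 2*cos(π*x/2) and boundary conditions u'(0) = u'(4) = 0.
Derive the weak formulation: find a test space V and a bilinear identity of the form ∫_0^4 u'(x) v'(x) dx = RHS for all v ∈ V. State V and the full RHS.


V = H^1(0, 4) (no boundary constraint on v; u is determined up to an additive constant); weak form: ∫_0^4 u'v' dx = ∫_0^4 (2*cos(π*x/2)) v dx for all v ∈ V.

Multiply both sides by a test function v and integrate from 0 to 4:
  ∫_0^4 −u''(x) v(x) dx = ∫_0^4 f(x) v(x) dx.
Integrate the LHS by parts once:
  ∫_0^4 −u'' v dx = −[u'(x) v(x)]_0^4 + ∫_0^4 u'(x) v'(x) dx.
Thus ∫_0^4 u'(x) v'(x) dx = ∫_0^4 f(x) v(x) dx + [u'(x) v(x)]_0^4.
Choose V so that boundary terms are either known or forced to vanish.
u has homogeneous Neumann: u'(0) = u'(4) = 0. So [u' v]_0^4 = 0·v(4) − 0·v(0) = 0 for any v; take V = H^1(0, 4).
Weak formulation: find u (satisfying any essential BC) such that ∫_0^4 u'(x) v'(x) dx = ∫_0^4 f v dx for all v ∈ V (homogeneous Neumann, so boundary terms vanish).
Substituting f(x) = 2*cos(π*x/2), the right-hand side is ∫_0^4 (2*cos(π*x/2)) v dx.
Compatibility check (pure Neumann): taking v ≡ 1 ∈ V gives 0 = ∫_0^4 f dx + (0) − (0), i.e. ∫_0^4 f dx must equal u'(0) − u'(4) = 0. Indeed ∫_0^4 (2*cos(π*x/2)) dx = 0, so the data are compatible. The solution is then unique only up to an additive constant (fix it e.g. by requiring ∫_0^4 u dx = 0).


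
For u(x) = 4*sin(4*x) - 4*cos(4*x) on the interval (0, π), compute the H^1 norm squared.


||u||_{H^1(0,π)}^2 = 272*π

u'(x) = 16*sin(4*x) + 16*cos(4*x).
Expand u² and (u')² and integrate term by term on (0, π), using: for integers n ≥ 1, ∫_0^π sin²(nx) dx = ∫_0^π cos²(nx) dx = π/2; for n ≠ n', ∫_0^π sin(nx)sin(n'x) dx = ∫_0^π cos(nx)cos(n'x) dx = 0; and by product-to-sum, ∫_0^π sin(nx)cos(n'x) dx = ½∫_0^π [sin((n+n')x) + sin((n−n')x)] dx, which is 0 when n+n' is even and 2n/(n²−n'²) when n+n' is odd (it need not vanish on (0, π)).
  u² squared terms: (-4)²·∫cos(4x)² dx = 16·π/2 = 8*π;  (4)²·∫sin(4x)² dx = 16·π/2 = 8*π.
  u² cross terms: 2·(-4)·(4)·∫cos(4x)·sin(4x) dx = -32·(0) = 0.
  So ∫_0^π u² dx = 8*π + 8*π + 0 = 16*π.
  (u')² squared terms: (16)²·∫cos(4x)² dx = 256·π/2 = 128*π;  (16)²·∫sin(4x)² dx = 256·π/2 = 128*π.
  (u')² cross terms: 2·(16)·(16)·∫cos(4x)·sin(4x) dx = 512·(0) = 0.
  So ∫_0^π (u')² dx = 128*π + 128*π + 0 = 256*π.
||u||_{H^1}^2 = (16*π) + (256*π) = 272*π.


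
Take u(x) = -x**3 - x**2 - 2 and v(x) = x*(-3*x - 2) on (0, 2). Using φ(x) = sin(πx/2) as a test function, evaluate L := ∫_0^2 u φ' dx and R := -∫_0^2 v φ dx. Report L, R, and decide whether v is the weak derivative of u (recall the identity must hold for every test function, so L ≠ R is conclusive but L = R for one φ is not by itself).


LHS = -96/π^3 + 32/π, RHS = -96/π^3 + 32/π. Yes, v = u' weakly.

u(x) = -x**3 - x**2 - 2, classical derivative u'(x) = -3*x**2 - 2*x.
φ(x) = sin(πx/2), so φ'(x) = π*cos(π*x/2)/2.
Note φ(0) = φ(2) = 0, so the boundary term u·φ vanishes.
LHS = ∫_0^2 u(x) φ'(x) dx = ∫_0^2 (-π*x^3*cos(π*x/2)/2 - π*x^2*cos(π*x/2)/2 - π*cos(π*x/2)) dx. Term by term:
  ∫_0^2 -π*cos(π*x/2) dx = 0;  ∫_0^2 -π*x^2*cos(π*x/2)/2 dx = 8/π;  ∫_0^2 -π*x^3*cos(π*x/2)/2 dx = -96/π^3 + 24/π.
Sum: 0 + 8/π + -96/π^3 + 24/π = -96/π^3 + 32/π.
So LHS = -96/π^3 + 32/π.
∫_0^2 v(x) φ(x) dx = ∫_0^2 (-3*x^2*sin(π*x/2) - 2*x*sin(π*x/2)) dx. Term by term:
  ∫_0^2 -3*x^2*sin(π*x/2) dx = -24/π + 96/π^3;  ∫_0^2 -2*x*sin(π*x/2) dx = -8/π.
Sum: -24/π + 96/π^3 − 8/π = -32/π + 96/π^3.
So RHS = -∫_0^2 v(x) φ(x) dx = -96/π^3 + 32/π.
LHS = RHS, so the identity holds for this test φ.
Moreover u is smooth here and v(x) = u'(x) = -3*x**2 - 2*x pointwise, so the identity holds for every test function. Hence v is the weak derivative of u.


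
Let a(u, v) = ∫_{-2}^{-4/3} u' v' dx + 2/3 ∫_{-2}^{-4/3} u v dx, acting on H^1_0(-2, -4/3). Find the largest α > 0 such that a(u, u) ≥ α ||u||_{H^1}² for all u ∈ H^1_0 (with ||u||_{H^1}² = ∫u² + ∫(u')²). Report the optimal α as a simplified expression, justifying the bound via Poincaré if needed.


α = (8 + 27*π^2)/(3*(4 + 9*π^2))

Coercivity of a(·,·) on H^1_0(-2, -4/3) means a(u, u) ≥ α ||u||_{H^1}² for every u ∈ H^1_0.
The interval has length L = 2/3, and Poincaré/coercivity depend only on L. Here a(u, u) = ∫(u')² + (2/3)·∫u².
Here 0 < c = 2/3 < 1. The condition a(u,u) ≥ α||u||_{H^1}² reads (1−α)∫(u')² ≥ (α−c)∫u². Any admissible α is ≤ 1 (rapidly oscillating u have ∫u²/∫(u')² → 0), and α = 1 would force 0 ≥ (1−c)∫u², impossible since c < 1; so 1−α > 0. By the sharp Poincaré inequality on H^1_0 of an interval of length L, ∫(u')² ≥ (π/L)²∫u² with equality for the first sine mode sin(π(x−x₀)/L) (x₀ the left endpoint), so the inequality holds for all u iff (1−α)(π/L)² ≥ α − c, i.e. α ≤ ((π/L)² + c)/((π/L)² + 1) = (1 + c(L/π)²)/(1 + (L/π)²). With (π/L)² = 9*π^2/4 and c = 2/3, the largest admissible constant is α = ((π/L)² + c)/((π/L)² + 1).
Simplifying, α = (8 + 27*π^2)/(3*(4 + 9*π^2)).


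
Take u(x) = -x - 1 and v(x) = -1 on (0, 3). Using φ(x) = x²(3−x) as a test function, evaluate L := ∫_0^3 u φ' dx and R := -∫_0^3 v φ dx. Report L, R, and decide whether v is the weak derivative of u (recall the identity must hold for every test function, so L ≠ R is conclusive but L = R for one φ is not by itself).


LHS = 27/4, RHS = 27/4. Yes, v = u' weakly.

u(x) = -x - 1, classical derivative u'(x) = -1.
φ(x) = x²(3−x), so φ'(x) = 3*x*(2 - x).
Note φ(0) = φ(3) = 0, so the boundary term u·φ vanishes.
LHS = ∫_0^3 u(x) φ'(x) dx = ∫_0^3 (3*x^3 - 3*x^2 - 6*x) dx. Term by term:
  ∫_0^3 3*x^3 dx = 243/4;  ∫_0^3 -3*x^2 dx = -27;  ∫_0^3 -6*x dx = -27.
Sum: 243/4 − 27 − 27 = 27/4.
So LHS = 27/4.
∫_0^3 v(x) φ(x) dx = ∫_0^3 (x^3 - 3*x^2) dx. Term by term:
  ∫_0^3 x^3 dx = 81/4;  ∫_0^3 -3*x^2 dx = -27.
Sum: 81/4 − 27 = -27/4.
So RHS = -∫_0^3 v(x) φ(x) dx = 27/4.
LHS = RHS, so the identity holds for this test φ.
Moreover u is smooth here and v(x) = u'(x) = -1 pointwise, so the identity holds for every test function. Hence v is the weak derivative of u.


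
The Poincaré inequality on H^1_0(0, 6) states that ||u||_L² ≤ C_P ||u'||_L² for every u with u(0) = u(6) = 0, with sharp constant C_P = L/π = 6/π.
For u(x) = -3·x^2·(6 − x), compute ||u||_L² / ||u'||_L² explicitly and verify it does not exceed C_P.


||u||_L² / ||u'||_L² = 3*sqrt(14)/7 < C_P = 6/π.

u(x) = -3·x^2·(6 − x), so u'(x) = 9*x*(x - 4).
u(x) = -3·x^2·(6 − x) vanishes at x = 0 and x = 6, so u ∈ H^1_0(0, 6). Differentiate via the product rule and integrate the resulting polynomials term by term.
  ∫_0^6 u² dx = ∫_0^6 (9*x^6 - 108*x^5 + 324*x^4) dx. Term by term:
    ∫_0^6 9*x^6 dx = 2519424/7;  ∫_0^6 -108*x^5 dx = -839808;  ∫_0^6 324*x^4 dx = 2519424/5.
  Sum: 2519424/7 − 839808 + 2519424/5 = 839808/35.
  ∫_0^6 (u')² dx = ∫_0^6 (81*x^4 - 648*x^3 + 1296*x^2) dx. Term by term:
    ∫_0^6 81*x^4 dx = 629856/5;  ∫_0^6 -648*x^3 dx = -209952;  ∫_0^6 1296*x^2 dx = 93312.
  Sum: 629856/5 − 209952 + 93312 = 46656/5.
∫_0^6 u² dx = 839808/35, so ||u||_L² = 648*sqrt(70)/35.
∫_0^6 (u')² dx = 46656/5, so ||u'||_L² = 216*sqrt(5)/5.
Ratio ||u||_L² / ||u'||_L² = 3*sqrt(14)/7.
Sharp Poincaré constant on H^1_0(0, 6) is C_P = L/π = 6/π, achieved by sin(π/6·x).
A polynomial bump cannot attain the sharp Poincaré constant (only the first sine eigenfunction does), so the ratio is strictly less than C_P, consistent with ||u||_L² ≤ C_P ||u'||_L².


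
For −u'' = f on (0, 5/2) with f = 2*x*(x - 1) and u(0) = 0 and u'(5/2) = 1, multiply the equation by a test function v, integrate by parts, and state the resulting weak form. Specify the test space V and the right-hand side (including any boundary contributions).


V = {v ∈ H^1(0, 5/2) : v(0) = 0} (test functions vanish at x = 0 where u is specified); weak form: ∫_0^5/2 u'v' dx = ∫_0^5/2 (2*x*(x - 1)) v dx + v(5/2) for all v ∈ V.

Multiply both sides by a test function v and integrate from 0 to 5/2:
  ∫_0^5/2 −u''(x) v(x) dx = ∫_0^5/2 f(x) v(x) dx.
Integrate the LHS by parts once:
  ∫_0^5/2 −u'' v dx = −[u'(x) v(x)]_0^5/2 + ∫_0^5/2 u'(x) v'(x) dx.
Thus ∫_0^5/2 u'(x) v'(x) dx = ∫_0^5/2 f(x) v(x) dx + [u'(x) v(x)]_0^5/2.
Choose V so that boundary terms are either known or forced to vanish.
Mixed BC: u(0) = 0 (Dirichlet) and u'(5/2) = 1 (Neumann). Define V = {v ∈ H^1(0, 5/2) : v(0) = 0}. Then [u' v]_0^5/2 = u'(5/2)·v(5/2) − u'(0)·0 = v(5/2).
Weak formulation: find u (satisfying any essential BC) such that ∫_0^5/2 u'(x) v'(x) dx = ∫_0^5/2 f v dx + v(5/2) for all v ∈ V (Dirichlet at 0 absorbed into V; Neumann datum at x = 5/2 contributes the boundary term).
Substituting f(x) = 2*x*(x - 1), the right-hand side is ∫_0^5/2 (2*x*(x - 1)) v dx + v(5/2).


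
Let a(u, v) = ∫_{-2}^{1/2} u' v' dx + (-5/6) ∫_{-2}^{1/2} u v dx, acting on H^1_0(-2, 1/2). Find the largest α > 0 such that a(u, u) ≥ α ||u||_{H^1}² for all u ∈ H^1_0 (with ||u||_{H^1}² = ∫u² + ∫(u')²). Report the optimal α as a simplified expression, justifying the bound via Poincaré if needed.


α = (-125 + 24*π^2)/(6*(25 + 4*π^2))

Coercivity of a(·,·) on H^1_0(-2, 1/2) means a(u, u) ≥ α ||u||_{H^1}² for every u ∈ H^1_0.
The interval has length L = 5/2, and Poincaré/coercivity depend only on L. Here a(u, u) = ∫(u')² + (-5/6)·∫u².
Here c = -5/6 < 0 with |c| < (π/L)² = 4*π^2/25, so coercivity still holds. The condition a(u,u) ≥ α||u||_{H^1}² reads (1−α)∫(u')² ≥ (α−c)∫u². Any admissible α is ≤ 1 (rapidly oscillating u have ∫u²/∫(u')² → 0), and α = 1 would force 0 ≥ (1−c)∫u², impossible since c < 1; so 1−α > 0. By the sharp Poincaré inequality on H^1_0 of an interval of length L, ∫(u')² ≥ (π/L)²∫u² with equality for the first sine mode sin(π(x−x₀)/L) (x₀ the left endpoint), so the inequality holds for all u iff (1−α)(π/L)² ≥ α − c, i.e. α ≤ ((π/L)² + c)/((π/L)² + 1) = (1 + c(L/π)²)/(1 + (L/π)²). (Direct route, valid since c ≤ 0: Poincaré gives c∫u² ≥ c(L/π)²∫(u')², so a(u,u) ≥ (1 + c(L/π)²)∫(u')², while ||u||_{H^1}² ≤ (1 + (L/π)²)∫(u')²; dividing yields the same α.) With (π/L)² = 4*π^2/25 and c = -5/6, the largest admissible constant is α = ((π/L)² + c)/((π/L)² + 1).
Simplifying, α = (-125 + 24*π^2)/(6*(25 + 4*π^2)).


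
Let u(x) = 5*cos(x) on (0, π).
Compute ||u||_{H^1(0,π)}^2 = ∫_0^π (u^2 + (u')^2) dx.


||u||_{H^1(0,π)}^2 = 25*π

u'(x) = -5*sin(x).
Expand u² and (u')² and integrate term by term on (0, π), using: for integers n ≥ 1, ∫_0^π sin²(nx) dx = ∫_0^π cos²(nx) dx = π/2; for n ≠ n', ∫_0^π sin(nx)sin(n'x) dx = ∫_0^π cos(nx)cos(n'x) dx = 0; and by product-to-sum, ∫_0^π sin(nx)cos(n'x) dx = ½∫_0^π [sin((n+n')x) + sin((n−n')x)] dx, which is 0 when n+n' is even and 2n/(n²−n'²) when n+n' is odd (it need not vanish on (0, π)).
  u² squared terms: (5)²·∫cos(x)² dx = 25·π/2 = 25*π/2.
  So ∫_0^π u² dx = 25*π/2.
  (u')² squared terms: (-5)²·∫sin(x)² dx = 25·π/2 = 25*π/2.
  So ∫_0^π (u')² dx = 25*π/2.
||u||_{H^1}^2 = (25*π/2) + (25*π/2) = 25*π.


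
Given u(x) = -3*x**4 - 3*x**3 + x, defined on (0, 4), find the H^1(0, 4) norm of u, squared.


||u||_{H^1}^2 = 19415188/21

The H^1 norm (squared) on an interval (0, L) is
  ||u||_{H^1}^2 = ∫_0^L u(x)^2 dx + ∫_0^L u'(x)^2 dx.
Compute u'(x) = -12*x**3 - 9*x**2 + 1.
Then u(x)^2 = 9*x**8 + 18*x**7 + 9*x**6 - 6*x**5 - 6*x**4 + x**2 and u'(x)^2 = 144*x**6 + 216*x**5 + 81*x**4 - 24*x**3 - 18*x**2 + 1.
Integrate each monomial from 0 to 4 using ∫_0^4 c·x^n dx = c·4^(n+1)/(n+1):
  ∫_0^4 u(x)^2 dx = ∫_0^4 (9*x^8 + 18*x^7 + 9*x^6 - 6*x^5 - 6*x^4 + x^2) dx. Term by term:
    ∫_0^4 9*x^8 dx = 262144;  ∫_0^4 18*x^7 dx = 147456;  ∫_0^4 9*x^6 dx = 147456/7;
    ∫_0^4 -6*x^5 dx = -4096;  ∫_0^4 -6*x^4 dx = -6144/5;  ∫_0^4 x^2 dx = 64/3.
  Sum: 262144 + 147456 + 147456/7 − 4096 − 6144/5 + 64/3 = 44662976/105.
  ∫_0^4 u'(x)^2 dx = ∫_0^4 (144*x^6 + 216*x^5 + 81*x^4 - 24*x^3 - 18*x^2 + 1) dx. Term by term:
    ∫_0^4 144*x^6 dx = 2359296/7;  ∫_0^4 216*x^5 dx = 147456;  ∫_0^4 81*x^4 dx = 82944/5;
    ∫_0^4 -24*x^3 dx = -1536;  ∫_0^4 -18*x^2 dx = -384;  ∫_0^4 1 dx = 4.
  Sum: 2359296/7 + 147456 + 82944/5 − 1536 − 384 + 4 = 17470988/35.
Adding: ||u||_{H^1}^2 = 44662976/105 + 17470988/35 = 19415188/21.


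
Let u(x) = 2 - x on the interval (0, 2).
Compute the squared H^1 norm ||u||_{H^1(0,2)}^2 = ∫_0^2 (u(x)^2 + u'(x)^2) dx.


||u||_{H^1}^2 = 14/3

The H^1 norm (squared) on an interval (0, L) is
  ||u||_{H^1}^2 = ∫_0^L u(x)^2 dx + ∫_0^L u'(x)^2 dx.
Compute u'(x) = -1.
Then u(x)^2 = x**2 - 4*x + 4 and u'(x)^2 = 1.
Integrate each monomial from 0 to 2 using ∫_0^2 c·x^n dx = c·2^(n+1)/(n+1):
  ∫_0^2 u(x)^2 dx = ∫_0^2 (x^2 - 4*x + 4) dx. Term by term:
    ∫_0^2 x^2 dx = 8/3;  ∫_0^2 -4*x dx = -8;  ∫_0^2 4 dx = 8.
  Sum: 8/3 − 8 + 8 = 8/3.
  ∫_0^2 u'(x)^2 dx = ∫_0^2 (1) dx. Term by term:
    ∫_0^2 1 dx = 2.
Adding: ||u||_{H^1}^2 = 8/3 + 2 = 14/3.


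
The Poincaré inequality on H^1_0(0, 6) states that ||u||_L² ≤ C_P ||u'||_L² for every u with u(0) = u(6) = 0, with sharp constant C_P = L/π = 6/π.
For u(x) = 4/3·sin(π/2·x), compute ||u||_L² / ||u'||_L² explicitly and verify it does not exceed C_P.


||u||_L² / ||u'||_L² = 2/π < C_P = 6/π.

u(x) = 4/3·sin(π/2·x), so u'(x) = 2*π*cos(π*x/2)/3.
Writing u(x) = A·sin(kπx/L) with A = 4/3 and k = 3, use ∫_0^L sin²(kπx/L) dx = L/2 and ∫_0^L cos²(kπx/L) dx = L/2.
u² = 16/9·sin²(π/2·x) and (u')² = 4*π^2/9·cos²(π/2·x), and each of sin², cos² integrates to L/2 = 3 over (0, 6).
∫_0^6 u² dx = 16/3, so ||u||_L² = 4*sqrt(3)/3.
∫_0^6 (u')² dx = 4*π^2/3, so ||u'||_L² = 2*sqrt(3)*π/3.
Ratio ||u||_L² / ||u'||_L² = 2/π.
Sharp Poincaré constant on H^1_0(0, 6) is C_P = L/π = 6/π, achieved by sin(π/6·x).
This is the k = 3 harmonic; the ratio L/(kπ) is strictly less than C_P = L/π, consistent with the sharp inequality ||u||_L² ≤ C_P ||u'||_L².
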